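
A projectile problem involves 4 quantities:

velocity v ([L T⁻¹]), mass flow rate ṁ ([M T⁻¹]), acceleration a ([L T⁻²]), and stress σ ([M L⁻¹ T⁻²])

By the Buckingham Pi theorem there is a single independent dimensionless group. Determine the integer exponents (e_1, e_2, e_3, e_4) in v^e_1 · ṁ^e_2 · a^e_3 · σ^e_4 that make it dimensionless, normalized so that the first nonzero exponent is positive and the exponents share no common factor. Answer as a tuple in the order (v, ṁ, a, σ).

(3, -1, -2, 1)

M: e_1·(0) + e_2·(1) + e_3·(0) + e_4·(1) = 0
L: e_1·(1) + e_2·(0) + e_3·(1) + e_4·(-1) = 0
T: e_1·(-1) + e_2·(-1) + e_3·(-2) + e_4·(-2) = 0
Solving this homogeneous linear system for the smallest-integer solution (first nonzero entry positive) gives (3, -1, -2, 1).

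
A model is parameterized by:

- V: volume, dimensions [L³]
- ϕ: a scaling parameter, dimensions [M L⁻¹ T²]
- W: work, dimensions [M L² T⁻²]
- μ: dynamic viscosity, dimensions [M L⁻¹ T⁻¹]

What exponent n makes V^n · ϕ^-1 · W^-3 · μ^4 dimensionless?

3

Balance the L exponent: (3)·n from V, plus −(-1) − 3·(2) + 4·(-1) = -9 from the rest, must sum to zero.
3n − 9 = 0, so n = 3.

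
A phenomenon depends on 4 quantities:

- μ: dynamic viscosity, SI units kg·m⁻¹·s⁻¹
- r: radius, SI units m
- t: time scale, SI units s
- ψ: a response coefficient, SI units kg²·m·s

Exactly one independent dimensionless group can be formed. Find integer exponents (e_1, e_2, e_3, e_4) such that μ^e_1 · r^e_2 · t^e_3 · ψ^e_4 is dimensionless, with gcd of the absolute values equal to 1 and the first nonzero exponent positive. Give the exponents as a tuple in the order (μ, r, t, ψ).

M: e_1·(1) + e_2·(0) + e_3·(0) + e_4·(2) = 0
L: e_1·(-1) + e_2·(1) + e_3·(0) + e_4·(1) = 0
T: e_1·(-1) + e_2·(0) + e_3·(1) + e_4·(1) = 0
Solving this homogeneous linear system for the smallest-integer solution (first nonzero entry positive) gives (2, 3, 3, -1).

(2, 3, 3, -1)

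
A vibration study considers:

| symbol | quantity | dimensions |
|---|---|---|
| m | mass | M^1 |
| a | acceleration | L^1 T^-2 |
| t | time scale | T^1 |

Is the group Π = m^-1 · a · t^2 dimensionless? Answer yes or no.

no

Sum the exponent of each base dimension across the product:
  M: −[m]_M + [a]_M + 2·[t]_M = −(1) + (0) + 2·(0) = -1
  L: −[m]_L + [a]_L + 2·[t]_L = −(0) + (1) + 2·(0) = 1
  T: −[m]_T + [a]_T + 2·[t]_T = −(0) + (-2) + 2·(1) = 0
Net dimensions [M⁻¹ L] ≠ [1] — not dimensionless.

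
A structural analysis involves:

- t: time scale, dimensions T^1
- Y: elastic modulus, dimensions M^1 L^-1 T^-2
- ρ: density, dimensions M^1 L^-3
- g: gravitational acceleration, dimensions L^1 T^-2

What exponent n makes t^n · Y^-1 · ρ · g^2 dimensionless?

2

Balance the T exponent: (1)·n from t, plus −(-2) + (0) + 2·(-2) = -2 from the rest, must sum to zero.
n − 2 = 0, so n = 2.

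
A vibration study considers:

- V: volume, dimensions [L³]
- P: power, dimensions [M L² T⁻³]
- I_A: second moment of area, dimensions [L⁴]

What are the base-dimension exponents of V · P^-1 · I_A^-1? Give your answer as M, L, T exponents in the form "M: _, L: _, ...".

M: -1, L: -3, T: 3

Collect each base-dimension exponent across the product:
  M: (0) − (1) − (0) = -1
  L: (3) − (2) − (4) = -3
  T: (0) − (-3) − (0) = 3
So the dimensions are [M⁻¹ L⁻³ T³].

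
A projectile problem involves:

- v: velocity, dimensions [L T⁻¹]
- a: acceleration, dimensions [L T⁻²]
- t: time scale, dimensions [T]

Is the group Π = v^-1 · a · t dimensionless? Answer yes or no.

yes

Sum the exponent of each base dimension across the product:
  M: −[v]_M + [a]_M + [t]_M = −(0) + (0) + (0) = 0
  L: −[v]_L + [a]_L + [t]_L = −(1) + (1) + (0) = 0
  T: −[v]_T + [a]_T + [t]_T = −(-1) + (-2) + (1) = 0
All base exponents vanish — dimensionless.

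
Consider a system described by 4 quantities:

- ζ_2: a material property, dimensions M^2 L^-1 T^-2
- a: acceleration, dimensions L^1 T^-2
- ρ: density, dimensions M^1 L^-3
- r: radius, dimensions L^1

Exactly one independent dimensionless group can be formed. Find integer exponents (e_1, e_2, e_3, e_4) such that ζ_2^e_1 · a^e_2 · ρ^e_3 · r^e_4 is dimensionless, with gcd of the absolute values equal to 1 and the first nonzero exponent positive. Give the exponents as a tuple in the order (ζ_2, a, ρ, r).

M: e_1·(2) + e_2·(0) + e_3·(1) + e_4·(0) = 0
L: e_1·(-1) + e_2·(1) + e_3·(-3) + e_4·(1) = 0
T: e_1·(-2) + e_2·(-2) + e_3·(0) + e_4·(0) = 0
Solving this homogeneous linear system for the smallest-integer solution (first nonzero entry positive) gives (1, -1, -2, -4).

(1, -1, -2, -4)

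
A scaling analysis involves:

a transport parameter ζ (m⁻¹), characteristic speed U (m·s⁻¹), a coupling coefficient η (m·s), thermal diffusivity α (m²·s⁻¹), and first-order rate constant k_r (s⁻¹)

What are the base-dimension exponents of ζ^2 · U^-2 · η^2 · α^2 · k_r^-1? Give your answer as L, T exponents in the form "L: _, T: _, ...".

L: 2, T: 3

Collect each base-dimension exponent across the product:
  L: 2·(-1) − 2·(1) + 2·(1) + 2·(2) − (0) = 2
  T: 2·(0) − 2·(-1) + 2·(1) + 2·(-1) − (-1) = 3
So the dimensions are [L² T³].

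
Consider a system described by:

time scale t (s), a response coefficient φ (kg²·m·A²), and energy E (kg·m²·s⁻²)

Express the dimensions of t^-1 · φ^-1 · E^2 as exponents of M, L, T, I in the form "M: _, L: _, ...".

Collect each base-dimension exponent across the product:
  M: −(0) − (2) + 2·(1) = 0
  L: −(0) − (1) + 2·(2) = 3
  T: −(1) − (0) + 2·(-2) = -5
  I: −(0) − (2) + 2·(0) = -2
So the dimensions are [L³ T⁻⁵ I⁻²].

M: 0, L: 3, T: -5, I: -2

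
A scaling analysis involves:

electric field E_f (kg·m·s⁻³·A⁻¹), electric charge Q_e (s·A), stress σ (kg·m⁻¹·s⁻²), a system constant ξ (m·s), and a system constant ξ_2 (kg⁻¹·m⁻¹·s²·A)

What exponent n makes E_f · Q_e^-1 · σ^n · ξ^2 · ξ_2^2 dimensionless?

Balance the M exponent: (1)·n from σ, plus (1) − (0) + 2·(0) + 2·(-1) = -1 from the rest, must sum to zero.
n − 1 = 0, so n = 1.

1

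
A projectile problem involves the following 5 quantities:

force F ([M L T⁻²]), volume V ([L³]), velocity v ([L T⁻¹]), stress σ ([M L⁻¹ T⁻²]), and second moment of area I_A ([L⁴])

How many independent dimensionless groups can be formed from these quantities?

2

There are 5 variables and 3 base dimensions (M, L, T).
The dimension matrix has rank 3.
Independent dimensionless groups: 5 − 3 = 2.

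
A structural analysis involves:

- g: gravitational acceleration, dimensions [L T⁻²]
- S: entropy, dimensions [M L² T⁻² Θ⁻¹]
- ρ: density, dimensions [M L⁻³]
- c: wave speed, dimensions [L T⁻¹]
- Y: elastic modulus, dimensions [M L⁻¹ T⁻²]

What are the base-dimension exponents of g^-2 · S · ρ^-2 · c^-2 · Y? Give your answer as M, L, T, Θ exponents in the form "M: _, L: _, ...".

Collect each base-dimension exponent across the product:
  M: −2·(0) + (1) − 2·(1) − 2·(0) + (1) = 0
  L: −2·(1) + (2) − 2·(-3) − 2·(1) + (-1) = 3
  T: −2·(-2) + (-2) − 2·(0) − 2·(-1) + (-2) = 2
  Θ: −2·(0) + (-1) − 2·(0) − 2·(0) + (0) = -1
So the dimensions are [L³ T² Θ⁻¹].

M: 0, L: 3, T: 2, Θ: -1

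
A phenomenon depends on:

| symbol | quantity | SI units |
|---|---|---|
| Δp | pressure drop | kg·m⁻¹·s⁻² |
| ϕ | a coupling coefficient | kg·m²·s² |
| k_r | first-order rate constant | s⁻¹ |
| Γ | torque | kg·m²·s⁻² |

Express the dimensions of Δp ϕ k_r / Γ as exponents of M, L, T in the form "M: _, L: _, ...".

Collect each base-dimension exponent across the product:
  M: (1) + (1) + (0) − (1) = 1
  L: (-1) + (2) + (0) − (2) = -1
  T: (-2) + (2) + (-1) − (-2) = 1
So the dimensions are [M L⁻¹ T].

M: 1, L: -1, T: 1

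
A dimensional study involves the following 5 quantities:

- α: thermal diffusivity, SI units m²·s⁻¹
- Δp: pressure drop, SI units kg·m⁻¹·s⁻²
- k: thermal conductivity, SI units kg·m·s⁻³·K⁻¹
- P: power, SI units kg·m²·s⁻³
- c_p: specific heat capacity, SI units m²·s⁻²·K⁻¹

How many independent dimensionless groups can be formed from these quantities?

1

There are 5 variables and 4 base dimensions (M, L, T, Θ).
The dimension matrix has rank 4.
Independent dimensionless groups: 5 − 4 = 1.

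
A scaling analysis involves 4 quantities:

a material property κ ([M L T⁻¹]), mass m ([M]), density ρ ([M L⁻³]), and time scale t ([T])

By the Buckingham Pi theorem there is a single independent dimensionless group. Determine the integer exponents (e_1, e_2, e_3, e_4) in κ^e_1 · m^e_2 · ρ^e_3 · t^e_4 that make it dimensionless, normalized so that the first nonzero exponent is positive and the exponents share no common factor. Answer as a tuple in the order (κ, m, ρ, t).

M: e_1·(1) + e_2·(1) + e_3·(1) + e_4·(0) = 0
L: e_1·(1) + e_2·(0) + e_3·(-3) + e_4·(0) = 0
T: e_1·(-1) + e_2·(0) + e_3·(0) + e_4·(1) = 0
Solving this homogeneous linear system for the smallest-integer solution (first nonzero entry positive) gives (3, -4, 1, 3).

(3, -4, 1, 3)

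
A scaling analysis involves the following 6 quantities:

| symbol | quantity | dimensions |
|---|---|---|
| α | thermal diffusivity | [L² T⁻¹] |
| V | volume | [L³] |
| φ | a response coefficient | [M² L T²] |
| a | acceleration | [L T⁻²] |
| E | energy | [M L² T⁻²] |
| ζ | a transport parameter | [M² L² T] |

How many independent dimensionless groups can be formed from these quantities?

3

There are 6 variables and 3 base dimensions (M, L, T).
The dimension matrix has rank 3.
Independent dimensionless groups: 6 − 3 = 3.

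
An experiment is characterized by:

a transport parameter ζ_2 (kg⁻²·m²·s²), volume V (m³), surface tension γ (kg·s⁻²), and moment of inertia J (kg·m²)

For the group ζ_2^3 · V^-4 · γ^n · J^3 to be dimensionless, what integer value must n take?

Balance the M exponent: (1)·n from γ, plus 3·(-2) − 4·(0) + 3·(1) = -3 from the rest, must sum to zero.
n − 3 = 0, so n = 3.

3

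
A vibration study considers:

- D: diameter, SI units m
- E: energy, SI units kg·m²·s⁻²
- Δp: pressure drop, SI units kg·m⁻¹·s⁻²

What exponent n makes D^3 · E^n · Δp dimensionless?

Balance the M exponent: (1)·n from E, plus 3·(0) + (1) = 1 from the rest, must sum to zero.
n + 1 = 0, so n = -1.

-1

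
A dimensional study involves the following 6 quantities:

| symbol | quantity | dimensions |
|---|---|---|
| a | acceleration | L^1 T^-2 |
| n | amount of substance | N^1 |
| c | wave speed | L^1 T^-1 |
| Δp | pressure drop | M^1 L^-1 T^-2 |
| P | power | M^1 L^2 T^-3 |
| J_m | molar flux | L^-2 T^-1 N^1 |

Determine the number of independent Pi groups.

2

There are 6 variables and 4 base dimensions (M, L, T, N).
The dimension matrix has rank 4.
Independent dimensionless groups: 6 − 4 = 2.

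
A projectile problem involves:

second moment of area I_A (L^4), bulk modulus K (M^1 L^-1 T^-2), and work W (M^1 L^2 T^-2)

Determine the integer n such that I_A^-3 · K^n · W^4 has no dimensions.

Balance the M exponent: (1)·n from K, plus −3·(0) + 4·(1) = 4 from the rest, must sum to zero.
n + 4 = 0, so n = -4.

-4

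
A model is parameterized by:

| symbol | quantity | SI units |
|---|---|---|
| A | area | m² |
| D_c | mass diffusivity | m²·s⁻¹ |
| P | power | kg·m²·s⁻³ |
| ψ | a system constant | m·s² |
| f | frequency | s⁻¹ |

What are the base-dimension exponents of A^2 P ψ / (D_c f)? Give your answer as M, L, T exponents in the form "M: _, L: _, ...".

Collect each base-dimension exponent across the product:
  M: 2·(0) − (0) + (1) + (0) − (0) = 1
  L: 2·(2) − (2) + (2) + (1) − (0) = 5
  T: 2·(0) − (-1) + (-3) + (2) − (-1) = 1
So the dimensions are [M L⁵ T].

M: 1, L: 5, T: 1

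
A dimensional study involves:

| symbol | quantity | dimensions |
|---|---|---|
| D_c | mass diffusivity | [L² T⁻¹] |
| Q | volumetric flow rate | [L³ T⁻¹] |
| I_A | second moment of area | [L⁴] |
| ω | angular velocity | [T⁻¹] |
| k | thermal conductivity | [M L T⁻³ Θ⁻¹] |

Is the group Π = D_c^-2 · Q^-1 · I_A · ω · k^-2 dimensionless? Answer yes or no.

no

Sum the exponent of each base dimension across the product:
  M: −2·[D_c]_M − [Q]_M + [I_A]_M + [ω]_M − 2·[k]_M = −2·(0) − (0) + (0) + (0) − 2·(1) = -2
  L: −2·[D_c]_L − [Q]_L + [I_A]_L + [ω]_L − 2·[k]_L = −2·(2) − (3) + (4) + (0) − 2·(1) = -5
  T: −2·[D_c]_T − [Q]_T + [I_A]_T + [ω]_T − 2·[k]_T = −2·(-1) − (-1) + (0) + (-1) − 2·(-3) = 8
  Θ: −2·[D_c]_Θ − [Q]_Θ + [I_A]_Θ + [ω]_Θ − 2·[k]_Θ = −2·(0) − (0) + (0) + (0) − 2·(-1) = 2
Net dimensions [M⁻² L⁻⁵ T⁸ Θ²] ≠ [1] — not dimensionless.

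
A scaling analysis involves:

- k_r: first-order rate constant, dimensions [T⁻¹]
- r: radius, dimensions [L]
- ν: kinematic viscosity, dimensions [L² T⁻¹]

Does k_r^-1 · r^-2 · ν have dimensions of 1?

Sum the exponent of each base dimension across the product:
  L: −[k_r]_L − 2·[r]_L + [ν]_L = −(0) − 2·(1) + (2) = 0
  T: −[k_r]_T − 2·[r]_T + [ν]_T = −(-1) − 2·(0) + (-1) = 0
All base exponents vanish — dimensionless.

yes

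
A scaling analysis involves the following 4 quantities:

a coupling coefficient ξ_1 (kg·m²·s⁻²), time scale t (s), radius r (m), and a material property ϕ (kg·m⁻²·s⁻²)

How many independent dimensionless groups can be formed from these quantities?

1

There are 4 variables and 3 base dimensions (M, L, T).
The dimension matrix has rank 3.
Independent dimensionless groups: 4 − 3 = 1.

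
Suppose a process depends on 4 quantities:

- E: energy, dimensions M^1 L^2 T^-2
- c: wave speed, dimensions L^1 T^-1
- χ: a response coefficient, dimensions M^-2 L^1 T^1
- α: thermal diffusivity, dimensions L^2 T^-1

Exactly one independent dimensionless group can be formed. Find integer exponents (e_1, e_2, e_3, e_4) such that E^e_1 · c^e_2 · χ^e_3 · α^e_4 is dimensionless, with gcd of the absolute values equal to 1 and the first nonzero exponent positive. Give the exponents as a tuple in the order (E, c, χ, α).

(2, -1, 1, -2)

M: e_1·(1) + e_2·(0) + e_3·(-2) + e_4·(0) = 0
L: e_1·(2) + e_2·(1) + e_3·(1) + e_4·(2) = 0
T: e_1·(-2) + e_2·(-1) + e_3·(1) + e_4·(-1) = 0
Solving this homogeneous linear system for the smallest-integer solution (first nonzero entry positive) gives (2, -1, 1, -2).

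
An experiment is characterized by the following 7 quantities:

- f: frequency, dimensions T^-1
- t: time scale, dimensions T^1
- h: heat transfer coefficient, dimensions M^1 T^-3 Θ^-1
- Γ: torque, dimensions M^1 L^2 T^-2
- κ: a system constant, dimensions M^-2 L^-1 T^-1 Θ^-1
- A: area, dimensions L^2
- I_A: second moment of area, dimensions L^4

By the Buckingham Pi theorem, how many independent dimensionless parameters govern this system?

There are 7 variables and 4 base dimensions (M, L, T, Θ).
The dimension matrix has rank 4.
Independent dimensionless groups: 7 − 4 = 3.

3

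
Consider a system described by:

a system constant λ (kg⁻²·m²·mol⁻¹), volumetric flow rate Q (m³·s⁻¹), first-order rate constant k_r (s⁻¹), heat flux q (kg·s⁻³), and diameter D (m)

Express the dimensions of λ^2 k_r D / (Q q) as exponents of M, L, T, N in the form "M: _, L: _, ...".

Collect each base-dimension exponent across the product:
  M: 2·(-2) − (0) + (0) − (1) + (0) = -5
  L: 2·(2) − (3) + (0) − (0) + (1) = 2
  T: 2·(0) − (-1) + (-1) − (-3) + (0) = 3
  N: 2·(-1) − (0) + (0) − (0) + (0) = -2
So the dimensions are [M⁻⁵ L² T³ N⁻²].

M: -5, L: 2, T: 3, N: -2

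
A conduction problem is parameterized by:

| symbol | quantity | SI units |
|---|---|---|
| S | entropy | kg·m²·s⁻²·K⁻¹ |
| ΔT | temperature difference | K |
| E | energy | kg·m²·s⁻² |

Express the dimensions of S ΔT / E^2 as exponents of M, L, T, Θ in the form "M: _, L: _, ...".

M: -1, L: -2, T: 2, Θ: 0

Collect each base-dimension exponent across the product:
  M: (1) + (0) − 2·(1) = -1
  L: (2) + (0) − 2·(2) = -2
  T: (-2) + (0) − 2·(-2) = 2
  Θ: (-1) + (1) − 2·(0) = 0
So the dimensions are [M⁻¹ L⁻² T²].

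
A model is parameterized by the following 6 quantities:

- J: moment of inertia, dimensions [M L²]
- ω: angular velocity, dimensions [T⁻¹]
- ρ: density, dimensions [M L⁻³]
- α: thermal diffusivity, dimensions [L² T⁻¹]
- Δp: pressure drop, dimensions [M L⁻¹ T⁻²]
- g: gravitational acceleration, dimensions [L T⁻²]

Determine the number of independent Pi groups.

There are 6 variables and 3 base dimensions (M, L, T).
The dimension matrix has rank 3.
Independent dimensionless groups: 6 − 3 = 3.

3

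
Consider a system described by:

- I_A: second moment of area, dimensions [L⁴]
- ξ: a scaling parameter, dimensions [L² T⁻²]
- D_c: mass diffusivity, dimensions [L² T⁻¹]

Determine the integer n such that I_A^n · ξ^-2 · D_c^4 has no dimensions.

-1

Balance the L exponent: (4)·n from I_A, plus −2·(2) + 4·(2) = 4 from the rest, must sum to zero.
4n + 4 = 0, so n = -1.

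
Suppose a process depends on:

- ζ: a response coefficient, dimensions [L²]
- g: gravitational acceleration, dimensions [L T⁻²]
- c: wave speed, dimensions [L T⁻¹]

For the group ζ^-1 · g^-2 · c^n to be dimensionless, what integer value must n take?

4

Balance the L exponent: (1)·n from c, plus −(2) − 2·(1) = -4 from the rest, must sum to zero.
n − 4 = 0, so n = 4.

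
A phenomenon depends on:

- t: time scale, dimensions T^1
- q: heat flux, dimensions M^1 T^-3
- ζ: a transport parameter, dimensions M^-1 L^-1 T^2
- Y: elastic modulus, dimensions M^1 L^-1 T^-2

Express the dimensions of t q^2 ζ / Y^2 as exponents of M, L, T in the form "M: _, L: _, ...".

M: -1, L: 1, T: 1

Collect each base-dimension exponent across the product:
  M: (0) + 2·(1) + (-1) − 2·(1) = -1
  L: (0) + 2·(0) + (-1) − 2·(-1) = 1
  T: (1) + 2·(-3) + (2) − 2·(-2) = 1
So the dimensions are [M⁻¹ L T].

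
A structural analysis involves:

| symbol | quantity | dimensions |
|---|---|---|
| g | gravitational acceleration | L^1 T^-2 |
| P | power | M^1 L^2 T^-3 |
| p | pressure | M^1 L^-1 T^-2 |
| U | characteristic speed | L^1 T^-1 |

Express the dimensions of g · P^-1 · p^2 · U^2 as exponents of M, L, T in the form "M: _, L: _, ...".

Collect each base-dimension exponent across the product:
  M: (0) − (1) + 2·(1) + 2·(0) = 1
  L: (1) − (2) + 2·(-1) + 2·(1) = -1
  T: (-2) − (-3) + 2·(-2) + 2·(-1) = -5
So the dimensions are [M L⁻¹ T⁻⁵].

M: 1, L: -1, T: -5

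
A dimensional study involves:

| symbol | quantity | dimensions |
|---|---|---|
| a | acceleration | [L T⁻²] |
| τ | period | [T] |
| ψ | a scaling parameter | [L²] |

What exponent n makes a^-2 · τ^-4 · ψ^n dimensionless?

Balance the L exponent: (2)·n from ψ, plus −2·(1) − 4·(0) = -2 from the rest, must sum to zero.
2n − 2 = 0, so n = 1.

1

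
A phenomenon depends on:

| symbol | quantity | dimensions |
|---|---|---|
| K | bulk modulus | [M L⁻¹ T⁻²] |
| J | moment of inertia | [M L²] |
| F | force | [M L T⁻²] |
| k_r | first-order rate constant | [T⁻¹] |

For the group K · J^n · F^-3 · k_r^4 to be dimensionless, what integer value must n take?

2

Balance the M exponent: (1)·n from J, plus (1) − 3·(1) + 4·(0) = -2 from the rest, must sum to zero.
n − 2 = 0, so n = 2.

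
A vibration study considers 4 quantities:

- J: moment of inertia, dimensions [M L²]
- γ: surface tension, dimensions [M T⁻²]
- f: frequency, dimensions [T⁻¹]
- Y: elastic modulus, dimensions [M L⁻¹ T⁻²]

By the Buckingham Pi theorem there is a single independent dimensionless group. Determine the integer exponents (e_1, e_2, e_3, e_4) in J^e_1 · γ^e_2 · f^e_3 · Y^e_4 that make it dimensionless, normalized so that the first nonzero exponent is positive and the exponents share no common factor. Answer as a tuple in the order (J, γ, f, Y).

(1, -3, 2, 2)

M: e_1·(1) + e_2·(1) + e_3·(0) + e_4·(1) = 0
L: e_1·(2) + e_2·(0) + e_3·(0) + e_4·(-1) = 0
T: e_1·(0) + e_2·(-2) + e_3·(-1) + e_4·(-2) = 0
Solving this homogeneous linear system for the smallest-integer solution (first nonzero entry positive) gives (1, -3, 2, 2).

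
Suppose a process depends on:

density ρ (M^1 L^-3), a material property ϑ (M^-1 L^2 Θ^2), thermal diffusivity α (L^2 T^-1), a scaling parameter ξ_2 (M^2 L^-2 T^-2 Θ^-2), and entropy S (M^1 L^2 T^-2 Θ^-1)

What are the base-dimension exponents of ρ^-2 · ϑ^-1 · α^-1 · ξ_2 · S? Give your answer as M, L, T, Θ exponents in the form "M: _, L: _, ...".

M: 2, L: 2, T: -3, Θ: -5

Collect each base-dimension exponent across the product:
  M: −2·(1) − (-1) − (0) + (2) + (1) = 2
  L: −2·(-3) − (2) − (2) + (-2) + (2) = 2
  T: −2·(0) − (0) − (-1) + (-2) + (-2) = -3
  Θ: −2·(0) − (2) − (0) + (-2) + (-1) = -5
So the dimensions are [M² L² T⁻³ Θ⁻⁵].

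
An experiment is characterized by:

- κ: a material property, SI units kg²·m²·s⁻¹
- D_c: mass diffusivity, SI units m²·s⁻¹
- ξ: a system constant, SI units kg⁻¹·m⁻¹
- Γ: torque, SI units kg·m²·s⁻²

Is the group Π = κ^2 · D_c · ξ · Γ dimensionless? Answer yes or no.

no

Sum the exponent of each base dimension across the product:
  M: 2·[κ]_M + [D_c]_M + [ξ]_M + [Γ]_M = 2·(2) + (0) + (-1) + (1) = 4
  L: 2·[κ]_L + [D_c]_L + [ξ]_L + [Γ]_L = 2·(2) + (2) + (-1) + (2) = 7
  T: 2·[κ]_T + [D_c]_T + [ξ]_T + [Γ]_T = 2·(-1) + (-1) + (0) + (-2) = -5
Net dimensions [M⁴ L⁷ T⁻⁵] ≠ [1] — not dimensionless.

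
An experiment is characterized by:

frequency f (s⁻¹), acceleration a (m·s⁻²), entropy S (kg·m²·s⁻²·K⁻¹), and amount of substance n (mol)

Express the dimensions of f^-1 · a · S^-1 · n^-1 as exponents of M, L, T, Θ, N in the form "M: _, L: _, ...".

M: -1, L: -1, T: 1, Θ: 1, N: -1

Collect each base-dimension exponent across the product:
  M: −(0) + (0) − (1) − (0) = -1
  L: −(0) + (1) − (2) − (0) = -1
  T: −(-1) + (-2) − (-2) − (0) = 1
  Θ: −(0) + (0) − (-1) − (0) = 1
  N: −(0) + (0) − (0) − (1) = -1
So the dimensions are [M⁻¹ L⁻¹ T Θ N⁻¹].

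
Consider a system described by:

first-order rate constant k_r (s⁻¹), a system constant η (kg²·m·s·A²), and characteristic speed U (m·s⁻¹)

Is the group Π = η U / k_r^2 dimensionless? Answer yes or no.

Sum the exponent of each base dimension across the product:
  M: −2·[k_r]_M + [η]_M + [U]_M = −2·(0) + (2) + (0) = 2
  L: −2·[k_r]_L + [η]_L + [U]_L = −2·(0) + (1) + (1) = 2
  T: −2·[k_r]_T + [η]_T + [U]_T = −2·(-1) + (1) + (-1) = 2
  I: −2·[k_r]_I + [η]_I + [U]_I = −2·(0) + (2) + (0) = 2
Net dimensions [M² L² T² I²] ≠ [1] — not dimensionless.

no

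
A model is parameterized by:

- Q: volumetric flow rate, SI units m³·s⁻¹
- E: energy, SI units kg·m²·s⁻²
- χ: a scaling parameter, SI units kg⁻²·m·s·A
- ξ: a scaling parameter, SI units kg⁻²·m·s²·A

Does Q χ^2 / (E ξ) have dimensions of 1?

no

Sum the exponent of each base dimension across the product:
  M: [Q]_M − [E]_M + 2·[χ]_M − [ξ]_M = (0) − (1) + 2·(-2) − (-2) = -3
  L: [Q]_L − [E]_L + 2·[χ]_L − [ξ]_L = (3) − (2) + 2·(1) − (1) = 2
  T: [Q]_T − [E]_T + 2·[χ]_T − [ξ]_T = (-1) − (-2) + 2·(1) − (2) = 1
  I: [Q]_I − [E]_I + 2·[χ]_I − [ξ]_I = (0) − (0) + 2·(1) − (1) = 1
Net dimensions [M⁻³ L² T I] ≠ [1] — not dimensionless.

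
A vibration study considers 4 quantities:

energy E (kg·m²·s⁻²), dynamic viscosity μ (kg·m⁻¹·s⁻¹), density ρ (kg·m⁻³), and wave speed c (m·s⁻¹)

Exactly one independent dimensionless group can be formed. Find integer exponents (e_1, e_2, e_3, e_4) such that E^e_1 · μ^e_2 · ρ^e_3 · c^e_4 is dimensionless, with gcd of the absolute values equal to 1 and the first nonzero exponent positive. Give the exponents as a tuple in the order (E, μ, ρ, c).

(1, -3, 2, 1)

M: e_1·(1) + e_2·(1) + e_3·(1) + e_4·(0) = 0
L: e_1·(2) + e_2·(-1) + e_3·(-3) + e_4·(1) = 0
T: e_1·(-2) + e_2·(-1) + e_3·(0) + e_4·(-1) = 0
Solving this homogeneous linear system for the smallest-integer solution (first nonzero entry positive) gives (1, -3, 2, 1).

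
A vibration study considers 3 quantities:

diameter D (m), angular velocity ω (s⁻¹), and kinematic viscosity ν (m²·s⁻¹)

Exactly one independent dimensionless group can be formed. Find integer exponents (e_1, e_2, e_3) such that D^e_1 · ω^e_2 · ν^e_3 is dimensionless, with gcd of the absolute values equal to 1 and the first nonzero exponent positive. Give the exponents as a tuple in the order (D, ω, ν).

(2, 1, -1)

L: e_1·(1) + e_2·(0) + e_3·(2) = 0
T: e_1·(0) + e_2·(-1) + e_3·(-1) = 0
Solving this homogeneous linear system for the smallest-integer solution (first nonzero entry positive) gives (2, 1, -1).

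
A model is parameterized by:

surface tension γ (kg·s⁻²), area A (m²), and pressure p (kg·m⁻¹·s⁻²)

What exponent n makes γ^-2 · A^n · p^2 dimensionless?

1

Balance the L exponent: (2)·n from A, plus −2·(0) + 2·(-1) = -2 from the rest, must sum to zero.
2n − 2 = 0, so n = 1.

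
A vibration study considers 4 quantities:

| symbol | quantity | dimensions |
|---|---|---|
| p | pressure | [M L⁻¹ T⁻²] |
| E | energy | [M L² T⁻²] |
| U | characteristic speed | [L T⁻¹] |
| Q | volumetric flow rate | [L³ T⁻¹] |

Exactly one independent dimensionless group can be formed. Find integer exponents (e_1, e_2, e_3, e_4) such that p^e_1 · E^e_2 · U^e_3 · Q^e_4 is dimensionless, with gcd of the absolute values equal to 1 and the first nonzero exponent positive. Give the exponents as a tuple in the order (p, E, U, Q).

(2, -2, -3, 3)

M: e_1·(1) + e_2·(1) + e_3·(0) + e_4·(0) = 0
L: e_1·(-1) + e_2·(2) + e_3·(1) + e_4·(3) = 0
T: e_1·(-2) + e_2·(-2) + e_3·(-1) + e_4·(-1) = 0
Solving this homogeneous linear system for the smallest-integer solution (first nonzero entry positive) gives (2, -2, -3, 3).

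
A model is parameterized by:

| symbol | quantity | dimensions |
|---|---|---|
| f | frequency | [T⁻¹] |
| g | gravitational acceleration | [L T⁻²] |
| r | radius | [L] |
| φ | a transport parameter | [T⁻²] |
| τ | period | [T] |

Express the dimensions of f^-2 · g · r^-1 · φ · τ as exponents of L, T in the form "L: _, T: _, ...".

L: 0, T: -1

Collect each base-dimension exponent across the product:
  L: −2·(0) + (1) − (1) + (0) + (0) = 0
  T: −2·(-1) + (-2) − (0) + (-2) + (1) = -1
So the dimensions are [T⁻¹].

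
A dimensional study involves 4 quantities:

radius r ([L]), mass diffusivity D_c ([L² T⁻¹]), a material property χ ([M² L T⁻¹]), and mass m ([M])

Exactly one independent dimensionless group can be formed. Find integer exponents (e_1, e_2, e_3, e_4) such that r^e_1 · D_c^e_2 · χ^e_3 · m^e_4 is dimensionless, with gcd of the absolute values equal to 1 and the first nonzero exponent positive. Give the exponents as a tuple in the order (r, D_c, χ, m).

(1, -1, 1, -2)

M: e_1·(0) + e_2·(0) + e_3·(2) + e_4·(1) = 0
L: e_1·(1) + e_2·(2) + e_3·(1) + e_4·(0) = 0
T: e_1·(0) + e_2·(-1) + e_3·(-1) + e_4·(0) = 0
Solving this homogeneous linear system for the smallest-integer solution (first nonzero entry positive) gives (1, -1, 1, -2).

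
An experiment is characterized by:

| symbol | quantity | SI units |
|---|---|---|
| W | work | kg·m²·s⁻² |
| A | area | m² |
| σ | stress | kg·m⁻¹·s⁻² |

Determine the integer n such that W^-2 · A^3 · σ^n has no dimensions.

2

Balance the M exponent: (1)·n from σ, plus −2·(1) + 3·(0) = -2 from the rest, must sum to zero.
n − 2 = 0, so n = 2.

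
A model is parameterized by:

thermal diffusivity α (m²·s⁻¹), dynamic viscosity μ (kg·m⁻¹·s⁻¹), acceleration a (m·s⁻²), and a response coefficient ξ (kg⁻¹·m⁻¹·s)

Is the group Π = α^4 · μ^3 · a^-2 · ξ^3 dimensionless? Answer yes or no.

yes

Sum the exponent of each base dimension across the product:
  M: 4·[α]_M + 3·[μ]_M − 2·[a]_M + 3·[ξ]_M = 4·(0) + 3·(1) − 2·(0) + 3·(-1) = 0
  L: 4·[α]_L + 3·[μ]_L − 2·[a]_L + 3·[ξ]_L = 4·(2) + 3·(-1) − 2·(1) + 3·(-1) = 0
  T: 4·[α]_T + 3·[μ]_T − 2·[a]_T + 3·[ξ]_T = 4·(-1) + 3·(-1) − 2·(-2) + 3·(1) = 0
All base exponents vanish — dimensionless.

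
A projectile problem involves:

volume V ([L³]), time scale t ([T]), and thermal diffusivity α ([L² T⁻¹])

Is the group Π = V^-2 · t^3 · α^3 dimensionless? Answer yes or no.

Sum the exponent of each base dimension across the product:
  L: −2·[V]_L + 3·[t]_L + 3·[α]_L = −2·(3) + 3·(0) + 3·(2) = 0
  T: −2·[V]_T + 3·[t]_T + 3·[α]_T = −2·(0) + 3·(1) + 3·(-1) = 0
All base exponents vanish — dimensionless.

yes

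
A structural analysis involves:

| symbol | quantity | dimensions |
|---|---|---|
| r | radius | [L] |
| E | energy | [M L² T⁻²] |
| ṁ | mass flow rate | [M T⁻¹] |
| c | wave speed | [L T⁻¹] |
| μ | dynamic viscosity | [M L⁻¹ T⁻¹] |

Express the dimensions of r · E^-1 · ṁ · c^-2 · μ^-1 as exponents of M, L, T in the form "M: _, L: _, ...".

Collect each base-dimension exponent across the product:
  M: (0) − (1) + (1) − 2·(0) − (1) = -1
  L: (1) − (2) + (0) − 2·(1) − (-1) = -2
  T: (0) − (-2) + (-1) − 2·(-1) − (-1) = 4
So the dimensions are [M⁻¹ L⁻² T⁴].

M: -1, L: -2, T: 4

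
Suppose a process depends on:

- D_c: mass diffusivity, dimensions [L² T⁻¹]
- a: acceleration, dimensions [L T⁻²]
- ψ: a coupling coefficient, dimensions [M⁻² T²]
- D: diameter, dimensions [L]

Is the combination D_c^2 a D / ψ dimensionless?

no

Sum the exponent of each base dimension across the product:
  M: 2·[D_c]_M + [a]_M − [ψ]_M + [D]_M = 2·(0) + (0) − (-2) + (0) = 2
  L: 2·[D_c]_L + [a]_L − [ψ]_L + [D]_L = 2·(2) + (1) − (0) + (1) = 6
  T: 2·[D_c]_T + [a]_T − [ψ]_T + [D]_T = 2·(-1) + (-2) − (2) + (0) = -6
Net dimensions [M² L⁶ T⁻⁶] ≠ [1] — not dimensionless.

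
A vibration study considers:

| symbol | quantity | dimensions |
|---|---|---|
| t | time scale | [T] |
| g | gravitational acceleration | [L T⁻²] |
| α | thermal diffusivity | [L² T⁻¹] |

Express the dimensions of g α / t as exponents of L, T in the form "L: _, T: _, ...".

Collect each base-dimension exponent across the product:
  L: −(0) + (1) + (2) = 3
  T: −(1) + (-2) + (-1) = -4
So the dimensions are [L³ T⁻⁴].

L: 3, T: -4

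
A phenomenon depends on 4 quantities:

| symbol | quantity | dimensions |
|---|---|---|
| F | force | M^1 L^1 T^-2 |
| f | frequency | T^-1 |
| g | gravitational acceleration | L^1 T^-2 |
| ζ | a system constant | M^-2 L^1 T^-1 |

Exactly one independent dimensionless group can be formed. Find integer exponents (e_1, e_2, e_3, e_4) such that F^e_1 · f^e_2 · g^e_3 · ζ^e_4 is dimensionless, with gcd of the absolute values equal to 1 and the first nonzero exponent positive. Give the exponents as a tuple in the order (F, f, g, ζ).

M: e_1·(1) + e_2·(0) + e_3·(0) + e_4·(-2) = 0
L: e_1·(1) + e_2·(0) + e_3·(1) + e_4·(1) = 0
T: e_1·(-2) + e_2·(-1) + e_3·(-2) + e_4·(-1) = 0
Solving this homogeneous linear system for the smallest-integer solution (first nonzero entry positive) gives (2, 1, -3, 1).

(2, 1, -3, 1)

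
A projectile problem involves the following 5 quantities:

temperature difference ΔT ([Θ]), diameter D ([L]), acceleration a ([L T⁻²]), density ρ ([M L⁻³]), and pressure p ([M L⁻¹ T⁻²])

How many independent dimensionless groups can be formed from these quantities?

There are 5 variables and 4 base dimensions (M, L, T, Θ).
The dimension matrix has rank 4.
Independent dimensionless groups: 5 − 4 = 1.

1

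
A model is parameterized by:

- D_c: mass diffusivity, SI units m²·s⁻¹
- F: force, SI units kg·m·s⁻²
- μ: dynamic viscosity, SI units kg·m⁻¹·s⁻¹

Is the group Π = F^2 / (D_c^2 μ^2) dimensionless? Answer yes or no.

yes

Sum the exponent of each base dimension across the product:
  M: −2·[D_c]_M + 2·[F]_M − 2·[μ]_M = −2·(0) + 2·(1) − 2·(1) = 0
  L: −2·[D_c]_L + 2·[F]_L − 2·[μ]_L = −2·(2) + 2·(1) − 2·(-1) = 0
  T: −2·[D_c]_T + 2·[F]_T − 2·[μ]_T = −2·(-1) + 2·(-2) − 2·(-1) = 0
All base exponents vanish — dimensionless.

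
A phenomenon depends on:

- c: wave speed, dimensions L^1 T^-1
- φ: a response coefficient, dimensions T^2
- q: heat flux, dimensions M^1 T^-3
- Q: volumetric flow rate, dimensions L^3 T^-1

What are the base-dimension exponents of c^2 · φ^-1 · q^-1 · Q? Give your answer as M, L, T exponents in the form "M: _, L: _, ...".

Collect each base-dimension exponent across the product:
  M: 2·(0) − (0) − (1) + (0) = -1
  L: 2·(1) − (0) − (0) + (3) = 5
  T: 2·(-1) − (2) − (-3) + (-1) = -2
So the dimensions are [M⁻¹ L⁵ T⁻²].

M: -1, L: 5, T: -2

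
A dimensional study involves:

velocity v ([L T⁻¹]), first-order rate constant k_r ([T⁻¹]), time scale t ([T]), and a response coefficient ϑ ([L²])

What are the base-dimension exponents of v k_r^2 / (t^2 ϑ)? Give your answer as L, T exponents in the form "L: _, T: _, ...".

L: -1, T: -5

Collect each base-dimension exponent across the product:
  L: (1) + 2·(0) − 2·(0) − (2) = -1
  T: (-1) + 2·(-1) − 2·(1) − (0) = -5
So the dimensions are [L⁻¹ T⁻⁵].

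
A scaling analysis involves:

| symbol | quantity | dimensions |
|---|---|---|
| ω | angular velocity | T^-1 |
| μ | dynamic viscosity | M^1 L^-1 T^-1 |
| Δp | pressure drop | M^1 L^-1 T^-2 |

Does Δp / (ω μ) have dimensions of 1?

yes

Sum the exponent of each base dimension across the product:
  M: −[ω]_M − [μ]_M + [Δp]_M = −(0) − (1) + (1) = 0
  L: −[ω]_L − [μ]_L + [Δp]_L = −(0) − (-1) + (-1) = 0
  T: −[ω]_T − [μ]_T + [Δp]_T = −(-1) − (-1) + (-2) = 0
All base exponents vanish — dimensionless.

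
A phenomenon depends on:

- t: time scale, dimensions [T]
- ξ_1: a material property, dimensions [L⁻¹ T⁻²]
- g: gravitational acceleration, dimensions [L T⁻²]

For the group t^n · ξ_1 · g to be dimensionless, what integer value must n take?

Balance the T exponent: (1)·n from t, plus (-2) + (-2) = -4 from the rest, must sum to zero.
n − 4 = 0, so n = 4.

4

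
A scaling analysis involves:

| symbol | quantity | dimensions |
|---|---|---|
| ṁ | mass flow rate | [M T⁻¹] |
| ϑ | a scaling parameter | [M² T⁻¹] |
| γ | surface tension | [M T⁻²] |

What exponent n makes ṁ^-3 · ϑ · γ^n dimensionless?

Balance the M exponent: (1)·n from γ, plus −3·(1) + (2) = -1 from the rest, must sum to zero.
n − 1 = 0, so n = 1.

1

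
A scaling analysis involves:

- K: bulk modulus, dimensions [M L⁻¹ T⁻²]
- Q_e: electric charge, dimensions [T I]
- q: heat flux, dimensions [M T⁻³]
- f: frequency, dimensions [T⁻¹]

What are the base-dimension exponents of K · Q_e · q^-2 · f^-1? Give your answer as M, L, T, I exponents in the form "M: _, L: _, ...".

M: -1, L: -1, T: 6, I: 1

Collect each base-dimension exponent across the product:
  M: (1) + (0) − 2·(1) − (0) = -1
  L: (-1) + (0) − 2·(0) − (0) = -1
  T: (-2) + (1) − 2·(-3) − (-1) = 6
  I: (0) + (1) − 2·(0) − (0) = 1
So the dimensions are [M⁻¹ L⁻¹ T⁶ I].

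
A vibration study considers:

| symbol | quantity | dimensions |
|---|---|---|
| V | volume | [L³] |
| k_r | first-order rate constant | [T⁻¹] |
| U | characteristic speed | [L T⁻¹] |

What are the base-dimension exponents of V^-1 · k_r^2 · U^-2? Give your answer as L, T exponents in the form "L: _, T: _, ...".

Collect each base-dimension exponent across the product:
  L: −(3) + 2·(0) − 2·(1) = -5
  T: −(0) + 2·(-1) − 2·(-1) = 0
So the dimensions are [L⁻⁵].

L: -5, T: 0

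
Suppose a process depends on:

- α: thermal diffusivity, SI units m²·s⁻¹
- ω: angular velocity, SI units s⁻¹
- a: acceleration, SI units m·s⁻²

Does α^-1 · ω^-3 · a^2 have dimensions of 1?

yes

Sum the exponent of each base dimension across the product:
  M: −[α]_M − 3·[ω]_M + 2·[a]_M = −(0) − 3·(0) + 2·(0) = 0
  L: −[α]_L − 3·[ω]_L + 2·[a]_L = −(2) − 3·(0) + 2·(1) = 0
  T: −[α]_T − 3·[ω]_T + 2·[a]_T = −(-1) − 3·(-1) + 2·(-2) = 0
  I: −[α]_I − 3·[ω]_I + 2·[a]_I = −(0) − 3·(0) + 2·(0) = 0
All base exponents vanish — dimensionless.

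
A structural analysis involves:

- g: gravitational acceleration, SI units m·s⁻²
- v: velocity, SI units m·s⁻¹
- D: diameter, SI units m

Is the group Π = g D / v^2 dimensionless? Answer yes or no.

yes

Sum the exponent of each base dimension across the product:
  M: [g]_M − 2·[v]_M + [D]_M = (0) − 2·(0) + (0) = 0
  L: [g]_L − 2·[v]_L + [D]_L = (1) − 2·(1) + (1) = 0
  T: [g]_T − 2·[v]_T + [D]_T = (-2) − 2·(-1) + (0) = 0
All base exponents vanish — dimensionless.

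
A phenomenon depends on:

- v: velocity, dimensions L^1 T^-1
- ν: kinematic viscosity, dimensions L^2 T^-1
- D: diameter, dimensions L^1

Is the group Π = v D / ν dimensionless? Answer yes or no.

yes

Sum the exponent of each base dimension across the product:
  M: [v]_M − [ν]_M + [D]_M = (0) − (0) + (0) = 0
  L: [v]_L − [ν]_L + [D]_L = (1) − (2) + (1) = 0
  T: [v]_T − [ν]_T + [D]_T = (-1) − (-1) + (0) = 0
All base exponents vanish — dimensionless.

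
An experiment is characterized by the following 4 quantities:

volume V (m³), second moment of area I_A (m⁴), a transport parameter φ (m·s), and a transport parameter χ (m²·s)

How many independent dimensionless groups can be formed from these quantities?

There are 4 variables and 2 base dimensions (L, T).
The dimension matrix has rank 2.
Independent dimensionless groups: 4 − 2 = 2.

2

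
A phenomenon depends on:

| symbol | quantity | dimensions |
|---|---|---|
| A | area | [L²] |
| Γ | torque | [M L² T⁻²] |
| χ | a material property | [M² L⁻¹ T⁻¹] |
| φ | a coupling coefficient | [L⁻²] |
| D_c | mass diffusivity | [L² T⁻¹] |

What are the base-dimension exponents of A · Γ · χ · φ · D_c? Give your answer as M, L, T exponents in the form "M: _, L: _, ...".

M: 3, L: 3, T: -4

Collect each base-dimension exponent across the product:
  M: (0) + (1) + (2) + (0) + (0) = 3
  L: (2) + (2) + (-1) + (-2) + (2) = 3
  T: (0) + (-2) + (-1) + (0) + (-1) = -4
So the dimensions are [M³ L³ T⁻⁴].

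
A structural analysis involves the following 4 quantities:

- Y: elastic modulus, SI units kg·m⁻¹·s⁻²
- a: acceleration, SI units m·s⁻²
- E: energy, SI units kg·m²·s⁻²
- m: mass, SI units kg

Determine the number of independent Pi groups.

1

There are 4 variables and 3 base dimensions (M, L, T).
The dimension matrix has rank 3.
Independent dimensionless groups: 4 − 3 = 1.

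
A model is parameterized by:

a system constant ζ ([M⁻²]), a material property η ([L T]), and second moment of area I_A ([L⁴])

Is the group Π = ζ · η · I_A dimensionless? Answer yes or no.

Sum the exponent of each base dimension across the product:
  M: [ζ]_M + [η]_M + [I_A]_M = (-2) + (0) + (0) = -2
  L: [ζ]_L + [η]_L + [I_A]_L = (0) + (1) + (4) = 5
  T: [ζ]_T + [η]_T + [I_A]_T = (0) + (1) + (0) = 1
Net dimensions [M⁻² L⁵ T] ≠ [1] — not dimensionless.

no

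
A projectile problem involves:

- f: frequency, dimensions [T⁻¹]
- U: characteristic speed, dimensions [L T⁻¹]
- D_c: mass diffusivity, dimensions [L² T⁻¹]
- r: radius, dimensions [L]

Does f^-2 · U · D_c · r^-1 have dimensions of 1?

Sum the exponent of each base dimension across the product:
  L: −2·[f]_L + [U]_L + [D_c]_L − [r]_L = −2·(0) + (1) + (2) − (1) = 2
  T: −2·[f]_T + [U]_T + [D_c]_T − [r]_T = −2·(-1) + (-1) + (-1) − (0) = 0
Net dimensions [L²] ≠ [1] — not dimensionless.

no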